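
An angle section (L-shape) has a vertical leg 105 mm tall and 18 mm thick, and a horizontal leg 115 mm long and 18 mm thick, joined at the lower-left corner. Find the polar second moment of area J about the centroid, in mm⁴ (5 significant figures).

Split into non-overlapping primitives; take the origin at the lower-left of the bounding box.
Vertical leg: 18 × 105, A = 1 890 mm², y = 52.5 mm, Ī = 1 736 438 mm⁴.
Horizontal leg (remainder): 97 × 18, A = 1 746 mm², y = 9 mm, Ī = 47 142 mm⁴.
Centroid: ȳ = ΣA·y / ΣA = 31.61139 mm.
Transfer each piece to the centroidal x-axis using Ī + A·d² with d = y − 31.61139:
  vertical leg: d = 20.88861 mm → contributes +2 561 109 mm⁴
  horizontal leg (remainder): d = -22.61139 mm → contributes +939827.8 mm⁴
Total I = 3 500 937 mm⁴.
For the y-axis: x̄ = 36.61139 mm.
Repeating about the centroidal y-axis gives I_y = 4 420 707 mm⁴.
Polar second moment: J = I_x + I_y = 7 921 644 mm⁴.

J ≈ 7.9216 × 10⁶ mm⁴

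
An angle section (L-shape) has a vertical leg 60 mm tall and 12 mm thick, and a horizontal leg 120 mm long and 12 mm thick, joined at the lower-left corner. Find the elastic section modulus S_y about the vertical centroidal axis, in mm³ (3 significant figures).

S_y ≈ 3.89 × 10⁴ mm³

Treat the section as a set of non-overlapping primitives; coordinates are from the bounding-box lower-left.
Vertical leg: 12 × 60, A = 720 mm², x = 6 mm, Ī = 8 640 mm⁴.
Horizontal leg (remainder): 108 × 12, A = 1 296 mm², x = 66 mm, Ī = 1 259 712 mm⁴.
Centroid: x̄ = ΣA·x / ΣA = 44.571 mm.
Transfer each piece to the vertical centroidal axis using Ī + A·d² with d = x − 44.571:
  vertical leg: d = -38.571 mm → contributes +1 079 824 mm⁴
  horizontal leg (remainder): d = 21.429 mm → contributes +1 854 814 mm⁴
Total I = 2 934 638 mm⁴.
Extreme fibre distance c = 75.429 mm; S = I/c = 38 906 mm³.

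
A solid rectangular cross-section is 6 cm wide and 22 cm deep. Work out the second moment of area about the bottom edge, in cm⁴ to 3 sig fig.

The section: 6 × 22, A = 132 cm², y = 11 cm, Ī = 5 324 cm⁴.
Transfer it to a horizontal axis along the bottom face using Ī + A·d² with d = y − 0:
  the section: d = 11 cm → contributes +21 296 cm⁴
Total I = 21 296 cm⁴.

I_base ≈ 2.13 × 10⁴ cm⁴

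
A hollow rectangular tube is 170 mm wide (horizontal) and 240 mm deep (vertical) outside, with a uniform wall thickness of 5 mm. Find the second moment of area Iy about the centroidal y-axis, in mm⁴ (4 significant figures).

Split into non-overlapping primitives; take the origin at the lower-left of the bounding box.
Outer rectangle: 170 × 240, A = 40 800 mm², x = 85 mm, Ī = 98 260 000 mm⁴.
Inner void (subtracted): 160 × 230, A = 36 800 mm², x = 85 mm, Ī = 78 506 667 mm⁴.
By symmetry the centroid is at mid-width, x̄ = 85 mm.
All pieces are centred on the centroidal y-axis, so I = ΣĪ (holes subtracted) = 19 753 333 mm⁴.

Iy ≈ 1.975 × 10⁷ mm⁴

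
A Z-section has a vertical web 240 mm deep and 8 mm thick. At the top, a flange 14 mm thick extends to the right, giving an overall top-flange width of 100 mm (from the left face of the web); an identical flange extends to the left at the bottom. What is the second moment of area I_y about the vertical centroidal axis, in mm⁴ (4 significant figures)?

Treat the section as a set of non-overlapping primitives; coordinates are from the bounding-box lower-left.
Web: 8 × 240, A = 1 920 mm², x = 96 mm, Ī = 10 240 mm⁴.
Top flange (beyond web): 92 × 14, A = 1 288 mm², x = 146 mm, Ī = 908 469 mm⁴.
Bottom flange (beyond web): 92 × 14, A = 1 288 mm², x = 46 mm, Ī = 908 469 mm⁴.
Centroid: x̄ = ΣA·x / ΣA = 96 mm.
Transfer each piece to the vertical centroidal axis using Ī + A·d² with d = x − 96:
  web: d = 0 mm → contributes +10 240 mm⁴
  top flange (beyond web): d = 50 mm → contributes +4 128 469 mm⁴
  bottom flange (beyond web): d = -50 mm → contributes +4 128 469 mm⁴
Total I = 8 267 179 mm⁴.

I_y ≈ 8.267 × 10⁶ mm⁴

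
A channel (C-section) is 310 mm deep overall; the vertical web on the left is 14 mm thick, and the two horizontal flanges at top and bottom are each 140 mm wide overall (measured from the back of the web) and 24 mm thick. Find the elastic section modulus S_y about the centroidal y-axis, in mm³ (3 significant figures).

S_y ≈ 2.22 × 10⁵ mm³

Break the section into simple shapes (no overlaps), measuring from the bottom-left corner of the bounding box.
Web: 14 × 310, A = 4 340 mm², x = 7 mm, Ī = 70 887 mm⁴.
Top flange (beyond web): 126 × 24, A = 3 024 mm², x = 77 mm, Ī = 4 000 752 mm⁴.
Bottom flange (beyond web): 126 × 24, A = 3 024 mm², x = 77 mm, Ī = 4 000 752 mm⁴.
Centroid: x̄ = ΣA·x / ΣA = 47.755 mm.
Transfer each piece to the centroidal y-axis using Ī + A·d² with d = x − 47.755:
  web: d = -40.755 mm → contributes +7 279 396 mm⁴
  top flange (beyond web): d = 29.245 mm → contributes +6 587 139 mm⁴
  bottom flange (beyond web): d = 29.245 mm → contributes +6 587 139 mm⁴
Total I = 20 453 674 mm⁴.
Extreme fibre distance c = 92.245 mm; S = I/c = 221 731 mm³.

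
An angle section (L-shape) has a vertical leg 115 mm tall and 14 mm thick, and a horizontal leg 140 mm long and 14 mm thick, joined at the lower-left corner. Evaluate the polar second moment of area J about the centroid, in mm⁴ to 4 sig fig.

J ≈ 1.043 × 10⁷ mm⁴

Break the section into simple shapes (no overlaps), measuring from the bottom-left corner of the bounding box.
Vertical leg: 14 × 115, A = 1 610 mm², y = 57.5 mm, Ī = 1 774 354 mm⁴.
Horizontal leg (remainder): 126 × 14, A = 1 764 mm², y = 7 mm, Ī = 28 812 mm⁴.
Centroid: ȳ = ΣA·y / ΣA = 31.0975 mm.
Transfer each piece to the centroidal x-axis using Ī + A·d² with d = y − 31.0975:
  vertical leg: d = 26.4025 mm → contributes +2 896 671 mm⁴
  horizontal leg (remainder): d = -24.0975 mm → contributes +1 053 149 mm⁴
Total I = 3 949 821 mm⁴.
For the y-axis: x̄ = 43.5975 mm.
Repeating about the centroidal y-axis gives I_y = 6 484 608 mm⁴.
Polar second moment: J = I_x + I_y = 10 434 429 mm⁴.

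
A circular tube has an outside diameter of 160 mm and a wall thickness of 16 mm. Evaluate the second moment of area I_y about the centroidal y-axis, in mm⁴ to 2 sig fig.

Split into non-overlapping primitives; take the origin at the lower-left of the bounding box.
Outer circle: ⌀160, A = 20 106 mm², x = 80 mm, Ī = 32 169 909 mm⁴.
Bore (subtracted): ⌀128, A = 12 868 mm², x = 80 mm, Ī = 13 176 795 mm⁴.
By symmetry the centroid is at mid-width, x̄ = 80 mm.
All pieces are centred on the centroidal y-axis, so I = ΣĪ (holes subtracted) = 18 993 114 mm⁴.

I_y ≈ 1.9 × 10⁷ mm⁴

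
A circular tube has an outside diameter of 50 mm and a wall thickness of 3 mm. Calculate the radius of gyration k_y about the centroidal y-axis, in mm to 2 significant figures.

Treat the section as a set of non-overlapping primitives; coordinates are from the bounding-box lower-left.
Outer circle: ⌀50, A = 1 963 mm², x = 25 mm, Ī = 306 796 mm⁴.
Bore (subtracted): ⌀44, A = 1 521 mm², x = 25 mm, Ī = 183 984 mm⁴.
By symmetry the centroid is at mid-width, x̄ = 25 mm.
All pieces are centred on the centroidal y-axis, so I = ΣĪ (holes subtracted) = 122 812 mm⁴.
Radius of gyration: k = √(I/A) = √(122 812 / 443) = 16.65 mm.

k_y ≈ 17 mm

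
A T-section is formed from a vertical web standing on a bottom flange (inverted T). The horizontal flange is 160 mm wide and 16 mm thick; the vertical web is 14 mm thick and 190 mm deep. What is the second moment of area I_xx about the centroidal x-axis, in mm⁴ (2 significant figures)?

Decompose the section into non-overlapping parts with the origin at the bottom-left of its bounding rectangle.
Flange: 160 × 16, A = 2 560 mm², y = 8 mm, Ī = 54 613 mm⁴.
Web: 14 × 190, A = 2 660 mm², y = 111 mm, Ī = 8 002 167 mm⁴.
Centroid: ȳ = ΣA·y / ΣA = 60.49 mm.
Transfer each piece to the centroidal x-axis using Ī + A·d² with d = y − 60.49:
  flange: d = -52.49 mm → contributes +7 107 009 mm⁴
  web: d = 50.51 mm → contributes +14 789 435 mm⁴
Total I = 21 896 444 mm⁴.

I_xx ≈ 2.2 × 10⁷ mm⁴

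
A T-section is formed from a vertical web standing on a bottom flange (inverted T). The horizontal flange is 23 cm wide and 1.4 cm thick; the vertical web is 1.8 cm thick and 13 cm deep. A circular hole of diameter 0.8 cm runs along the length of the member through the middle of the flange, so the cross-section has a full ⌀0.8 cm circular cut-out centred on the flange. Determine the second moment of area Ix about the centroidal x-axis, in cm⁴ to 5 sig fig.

Treat the section as a set of non-overlapping primitives; coordinates are from the bounding-box lower-left.
Flange: 23 × 1.4, A = 32.2 cm², y = 0.7 cm, Ī = 5.259333 cm⁴.
Web: 1.8 × 13, A = 23.4 cm², y = 7.9 cm, Ī = 329.55 cm⁴.
Hole (subtracted): ⌀0.8, A = 0.5026548 cm², y = 0.7 cm, Ī = 0.02010619 cm⁴.
Centroid: ȳ = ΣA·y / ΣA = 3.757861 cm.
Transfer each piece to the centroidal x-axis using Ī + A·d² with d = y − 3.757861:
  flange: d = -3.057861 cm → contributes +306.3458 cm⁴
  web: d = 4.142139 cm → contributes +731.0313 cm⁴
  hole: d = -3.057861 cm → contributes −4.720186 cm⁴
Total I = 1032.657 cm⁴.

Ix ≈ 1032.7 cm⁴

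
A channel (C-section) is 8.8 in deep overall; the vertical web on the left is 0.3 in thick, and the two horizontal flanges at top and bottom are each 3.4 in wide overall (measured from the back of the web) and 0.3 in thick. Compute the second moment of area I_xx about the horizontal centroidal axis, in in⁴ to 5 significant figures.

I_xx ≈ 50.647 in⁴

Treat the section as a set of non-overlapping primitives; coordinates are from the bounding-box lower-left.
Web: 0.3 × 8.8, A = 2.64 in², y = 4.4 in, Ī = 17.0368 in⁴.
Top flange (beyond web): 3.1 × 0.3, A = 0.93 in², y = 8.65 in, Ī = 0.006975 in⁴.
Bottom flange (beyond web): 3.1 × 0.3, A = 0.93 in², y = 0.15 in, Ī = 0.006975 in⁴.
By symmetry the centroid is at mid-height, ȳ = 4.4 in.
Transfer each piece to the horizontal centroidal axis using Ī + A·d² with d = y − 4.4:
  web: d = 0 in → contributes +17.0368 in⁴
  top flange (beyond web): d = 4.25 in → contributes +16.8051 in⁴
  bottom flange (beyond web): d = -4.25 in → contributes +16.8051 in⁴
Total I = 50.647 in⁴.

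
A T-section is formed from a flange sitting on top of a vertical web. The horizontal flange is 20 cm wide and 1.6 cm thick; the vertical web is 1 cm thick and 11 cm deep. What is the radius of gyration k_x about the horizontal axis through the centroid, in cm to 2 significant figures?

Split into non-overlapping primitives; take the origin at the lower-left of the bounding box.
Flange: 20 × 1.6, A = 32 cm², y = 11.8 cm, Ī = 6.827 cm⁴.
Web: 1 × 11, A = 11 cm², y = 5.5 cm, Ī = 110.9 cm⁴.
Centroid: ȳ = ΣA·y / ΣA = 10.19 cm.
Transfer each piece to the horizontal axis through the centroid using Ī + A·d² with d = y − 10.19:
  flange: d = 1.612 cm → contributes +89.94 cm⁴
  web: d = -4.688 cm → contributes +352.7 cm⁴
Total I = 442.6 cm⁴.
Radius of gyration: k = √(I/A) = √(442.6 / 43) = 3.208 cm.

k_x ≈ 3.2 cm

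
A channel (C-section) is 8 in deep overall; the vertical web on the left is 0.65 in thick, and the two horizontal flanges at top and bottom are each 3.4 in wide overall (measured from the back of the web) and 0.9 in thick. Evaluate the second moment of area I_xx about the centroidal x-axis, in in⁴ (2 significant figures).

Split into non-overlapping primitives; take the origin at the lower-left of the bounding box.
Web: 0.65 × 8, A = 5.2 in², y = 4 in, Ī = 27.73 in⁴.
Top flange (beyond web): 2.75 × 0.9, A = 2.475 in², y = 7.55 in, Ī = 0.1671 in⁴.
Bottom flange (beyond web): 2.75 × 0.9, A = 2.475 in², y = 0.45 in, Ī = 0.1671 in⁴.
By symmetry the centroid is at mid-height, ȳ = 4 in.
Transfer each piece to the centroidal x-axis using Ī + A·d² with d = y − 4:
  web: d = 0 in → contributes +27.73 in⁴
  top flange (beyond web): d = 3.55 in → contributes +31.36 in⁴
  bottom flange (beyond web): d = -3.55 in → contributes +31.36 in⁴
Total I = 90.45 in⁴.

I_xx ≈ 90 in⁴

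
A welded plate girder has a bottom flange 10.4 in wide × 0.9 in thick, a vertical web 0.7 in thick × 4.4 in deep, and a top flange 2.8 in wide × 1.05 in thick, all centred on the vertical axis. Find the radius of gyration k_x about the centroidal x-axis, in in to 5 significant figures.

k_x ≈ 2.2097 in

Treat the section as a set of non-overlapping primitives; coordinates are from the bounding-box lower-left.
Bottom plate: 10.4 × 0.9, A = 9.36 in², y = 0.45 in, Ī = 0.6318 in⁴.
Web plate: 0.7 × 4.4, A = 3.08 in², y = 3.1 in, Ī = 4.969067 in⁴.
Top plate: 2.8 × 1.05, A = 2.94 in², y = 5.825 in, Ī = 0.2701125 in⁴.
Centroid: ȳ = ΣA·y / ΣA = 2.00816 in.
Transfer each piece to the centroidal x-axis using Ī + A·d² with d = y − 2.00816:
  bottom plate: d = -1.55816 in → contributes +23.35659 in⁴
  web plate: d = 1.09184 in → contributes +8.64078 in⁴
  top plate: d = 3.81684 in → contributes +43.10082 in⁴
Total I = 75.09819 in⁴.
Radius of gyration: k = √(I/A) = √(75.09819 / 15.38) = 2.209717 in.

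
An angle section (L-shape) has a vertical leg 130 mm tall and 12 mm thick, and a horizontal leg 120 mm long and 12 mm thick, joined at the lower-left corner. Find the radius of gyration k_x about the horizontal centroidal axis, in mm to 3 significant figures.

Treat the section as a set of non-overlapping primitives; coordinates are from the bounding-box lower-left.
Vertical leg: 12 × 130, A = 1 560 mm², y = 65 mm, Ī = 2 197 000 mm⁴.
Horizontal leg (remainder): 108 × 12, A = 1 296 mm², y = 6 mm, Ī = 15 552 mm⁴.
Centroid: ȳ = ΣA·y / ΣA = 38.227 mm.
Transfer each piece to the horizontal centroidal axis using Ī + A·d² with d = y − 38.227:
  vertical leg: d = 26.773 mm → contributes +3 315 207 mm⁴
  horizontal leg (remainder): d = -32.227 mm → contributes +1 361 542 mm⁴
Total I = 4 676 749 mm⁴.
Radius of gyration: k = √(I/A) = √(4 676 749 / 2 856) = 40.466 mm.

k_x ≈ 40.5 mm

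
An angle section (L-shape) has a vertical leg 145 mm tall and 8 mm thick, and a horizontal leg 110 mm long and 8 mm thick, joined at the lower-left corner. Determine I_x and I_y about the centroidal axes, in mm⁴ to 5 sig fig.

I_x ≈ 4.2845 × 10⁶ mm⁴, I_y ≈ 2.1627 × 10⁶ mm⁴

Decompose the section into non-overlapping parts with the origin at the bottom-left of its bounding rectangle.
Vertical leg: 8 × 145, A = 1 160 mm², y = 72.5 mm, Ī = 2 032 417 mm⁴.
Horizontal leg (remainder): 102 × 8, A = 816 mm², y = 4 mm, Ī = 4 352 mm⁴.
Centroid: ȳ = ΣA·y / ΣA = 44.21255 mm.
Transfer each piece to the centroidal x-axis using Ī + A·d² with d = y − 44.21255:
  vertical leg: d = 28.28745 mm → contributes +2 960 625 mm⁴
  horizontal leg (remainder): d = -40.21255 mm → contributes +1 323 864 mm⁴
Total I = 4 284 489 mm⁴.
For the y-axis: x̄ = 26.71255 mm.
Repeating about the centroidal y-axis gives I_y = 2 162 719 mm⁴.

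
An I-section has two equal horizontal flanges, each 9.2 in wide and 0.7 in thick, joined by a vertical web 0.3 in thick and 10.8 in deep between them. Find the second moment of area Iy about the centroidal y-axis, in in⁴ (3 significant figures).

Iy ≈ 90.9 in⁴

Decompose the section into non-overlapping parts with the origin at the bottom-left of its bounding rectangle.
Bottom flange: 9.2 × 0.7, A = 6.44 in², x = 4.6 in, Ī = 45.423 in⁴.
Web: 0.3 × 10.8, A = 3.24 in², x = 4.6 in, Ī = 0.0243 in⁴.
Top flange: 9.2 × 0.7, A = 6.44 in², x = 4.6 in, Ī = 45.423 in⁴.
By symmetry the centroid is at mid-width, x̄ = 4.6 in.
All pieces are centred on the centroidal y-axis, so I = ΣĪ = 90.871 in⁴.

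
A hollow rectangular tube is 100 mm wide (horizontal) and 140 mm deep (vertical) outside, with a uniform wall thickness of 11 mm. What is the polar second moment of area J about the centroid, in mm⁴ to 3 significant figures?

J ≈ 1.92 × 10⁷ mm⁴

Split into non-overlapping primitives; take the origin at the lower-left of the bounding box.
Outer rectangle: 100 × 140, A = 14 000 mm², y = 70 mm, Ī = 22 866 667 mm⁴.
Inner void (subtracted): 78 × 118, A = 9 204 mm², y = 70 mm, Ī = 10 679 708 mm⁴.
By symmetry the centroid is at mid-height, ȳ = 70 mm.
All pieces are centred on the centroidal x-axis, so I = ΣĪ (holes subtracted) = 12 186 959 mm⁴.
Repeating about the centroidal y-axis gives I_y = 7 000 239 mm⁴.
Polar second moment: J = I_x + I_y = 19 187 197 mm⁴.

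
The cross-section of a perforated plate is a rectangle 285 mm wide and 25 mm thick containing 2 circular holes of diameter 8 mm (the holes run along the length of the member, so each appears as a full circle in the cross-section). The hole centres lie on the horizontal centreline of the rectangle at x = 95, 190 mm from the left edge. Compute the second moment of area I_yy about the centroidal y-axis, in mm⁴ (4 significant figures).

I_yy ≈ 4.800 × 10⁷ mm⁴

Decompose the section into non-overlapping parts with the origin at the bottom-left of its bounding rectangle.
Plate: 285 × 25, A = 7 125 mm², x = 142.5 mm, Ī = 48 227 344 mm⁴.
Hole 1 (subtracted): ⌀8, A = 50.2655 mm², x = 95 mm, Ī = 201.062 mm⁴.
Hole 2 (subtracted): ⌀8, A = 50.2655 mm², x = 190 mm, Ī = 201.062 mm⁴.
By symmetry the centroid is at mid-width, x̄ = 142.5 mm.
Transfer each piece to the centroidal y-axis using Ī + A·d² with d = x − 142.5:
  plate: d = 0 mm → contributes +48 227 344 mm⁴
  hole 1: d = -47.5 mm → contributes −113 613 mm⁴
  hole 2: d = 47.5 mm → contributes −113 613 mm⁴
Total I = 48 000 119 mm⁴.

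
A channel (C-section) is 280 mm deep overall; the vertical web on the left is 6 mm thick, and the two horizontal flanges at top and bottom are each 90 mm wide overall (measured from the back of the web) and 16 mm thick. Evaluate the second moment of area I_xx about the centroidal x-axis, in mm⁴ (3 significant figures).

I_xx ≈ 5.79 × 10⁷ mm⁴

Treat the section as a set of non-overlapping primitives; coordinates are from the bounding-box lower-left.
Web: 6 × 280, A = 1 680 mm², y = 140 mm, Ī = 10 976 000 mm⁴.
Top flange (beyond web): 84 × 16, A = 1 344 mm², y = 272 mm, Ī = 28 672 mm⁴.
Bottom flange (beyond web): 84 × 16, A = 1 344 mm², y = 8 mm, Ī = 28 672 mm⁴.
By symmetry the centroid is at mid-height, ȳ = 140 mm.
Transfer each piece to the centroidal x-axis using Ī + A·d² with d = y − 140:
  web: d = 0 mm → contributes +10 976 000 mm⁴
  top flange (beyond web): d = 132 mm → contributes +23 446 528 mm⁴
  bottom flange (beyond web): d = -132 mm → contributes +23 446 528 mm⁴
Total I = 57 869 056 mm⁴.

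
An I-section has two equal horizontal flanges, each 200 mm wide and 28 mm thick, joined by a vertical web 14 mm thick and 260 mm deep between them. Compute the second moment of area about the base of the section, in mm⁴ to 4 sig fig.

I_base ≈ 6.239 × 10⁸ mm⁴

Break the section into simple shapes (no overlaps), measuring from the bottom-left corner of the bounding box.
Bottom flange: 200 × 28, A = 5 600 mm², y = 14 mm, Ī = 365 867 mm⁴.
Web: 14 × 260, A = 3 640 mm², y = 158 mm, Ī = 20 505 333 mm⁴.
Top flange: 200 × 28, A = 5 600 mm², y = 302 mm, Ī = 365 867 mm⁴.
Transfer each piece to the bottom edge using Ī + A·d² with d = y − 0:
  bottom flange: d = 14 mm → contributes +1 463 467 mm⁴
  web: d = 158 mm → contributes +111 374 293 mm⁴
  top flange: d = 302 mm → contributes +511 108 267 mm⁴
Total I = 623 946 027 mm⁴.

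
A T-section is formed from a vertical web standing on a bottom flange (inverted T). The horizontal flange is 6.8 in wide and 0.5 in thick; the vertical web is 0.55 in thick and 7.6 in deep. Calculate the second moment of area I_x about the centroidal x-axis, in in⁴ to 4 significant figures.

I_x ≈ 50.94 in⁴

Treat the section as a set of non-overlapping primitives; coordinates are from the bounding-box lower-left.
Flange: 6.8 × 0.5, A = 3.4 in², y = 0.25 in, Ī = 0.0708333 in⁴.
Web: 0.55 × 7.6, A = 4.18 in², y = 4.3 in, Ī = 20.1197 in⁴.
Centroid: ȳ = ΣA·y / ΣA = 2.48338 in.
Transfer each piece to the centroidal x-axis using Ī + A·d² with d = y − 2.48338:
  flange: d = -2.23338 in → contributes +17.0299 in⁴
  web: d = 1.81662 in → contributes +33.9142 in⁴
Total I = 50.9442 in⁴.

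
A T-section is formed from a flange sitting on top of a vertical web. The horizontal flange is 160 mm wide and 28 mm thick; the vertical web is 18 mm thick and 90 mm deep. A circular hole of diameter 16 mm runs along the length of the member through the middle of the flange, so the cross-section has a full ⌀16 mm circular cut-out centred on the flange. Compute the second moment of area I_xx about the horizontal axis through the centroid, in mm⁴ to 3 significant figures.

I_xx ≈ 5.47 × 10⁶ mm⁴

Decompose the section into non-overlapping parts with the origin at the bottom-left of its bounding rectangle.
Flange: 160 × 28, A = 4 480 mm², y = 104 mm, Ī = 292 693 mm⁴.
Web: 18 × 90, A = 1 620 mm², y = 45 mm, Ī = 1 093 500 mm⁴.
Hole (subtracted): ⌀16, A = 201.06 mm², y = 104 mm, Ī = 3 217 mm⁴.
Centroid: ȳ = ΣA·y / ΣA = 87.797 mm.
Transfer each piece to the horizontal axis through the centroid using Ī + A·d² with d = y − 87.797:
  flange: d = 16.203 mm → contributes +1 468 848 mm⁴
  web: d = -42.797 mm → contributes +4 060 676 mm⁴
  hole: d = 16.203 mm → contributes −56 003 mm⁴
Total I = 5 473 522 mm⁴.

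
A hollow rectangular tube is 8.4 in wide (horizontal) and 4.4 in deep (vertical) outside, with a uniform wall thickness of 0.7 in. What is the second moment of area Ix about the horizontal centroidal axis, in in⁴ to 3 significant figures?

Ix ≈ 43.9 in⁴

Break the section into simple shapes (no overlaps), measuring from the bottom-left corner of the bounding box.
Outer rectangle: 8.4 × 4.4, A = 36.96 in², y = 2.2 in, Ī = 59.629 in⁴.
Inner void (subtracted): 7 × 3, A = 21 in², y = 2.2 in, Ī = 15.75 in⁴.
By symmetry the centroid is at mid-height, ȳ = 2.2 in.
All pieces are centred on the horizontal centroidal axis, so I = ΣĪ (holes subtracted) = 43.879 in⁴.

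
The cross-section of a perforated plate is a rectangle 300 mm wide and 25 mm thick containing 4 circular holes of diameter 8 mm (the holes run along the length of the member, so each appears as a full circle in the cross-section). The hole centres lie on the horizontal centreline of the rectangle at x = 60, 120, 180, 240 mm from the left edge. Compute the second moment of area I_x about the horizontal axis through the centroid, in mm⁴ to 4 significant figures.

Treat the section as a set of non-overlapping primitives; coordinates are from the bounding-box lower-left.
Plate: 300 × 25, A = 7 500 mm², y = 12.5 mm, Ī = 390 625 mm⁴.
Hole 1 (subtracted): ⌀8, A = 50.2655 mm², y = 12.5 mm, Ī = 201.062 mm⁴.
Hole 2 (subtracted): ⌀8, A = 50.2655 mm², y = 12.5 mm, Ī = 201.062 mm⁴.
Hole 3 (subtracted): ⌀8, A = 50.2655 mm², y = 12.5 mm, Ī = 201.062 mm⁴.
Hole 4 (subtracted): ⌀8, A = 50.2655 mm², y = 12.5 mm, Ī = 201.062 mm⁴.
By symmetry the centroid is at mid-height, ȳ = 12.5 mm.
All pieces are centred on the horizontal axis through the centroid, so I = ΣĪ (holes subtracted) = 389 821 mm⁴.

I_x ≈ 3.898 × 10⁵ mm⁴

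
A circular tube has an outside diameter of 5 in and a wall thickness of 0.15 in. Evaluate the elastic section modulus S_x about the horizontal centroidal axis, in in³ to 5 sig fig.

S_x ≈ 2.6906 in³

Split into non-overlapping primitives; take the origin at the lower-left of the bounding box.
Outer circle: ⌀5, A = 19.63495 in², y = 2.5 in, Ī = 30.67962 in⁴.
Bore (subtracted): ⌀4.7, A = 17.34945 in², y = 2.5 in, Ī = 23.95308 in⁴.
By symmetry the centroid is at mid-height, ȳ = 2.5 in.
All pieces are centred on the horizontal centroidal axis, so I = ΣĪ (holes subtracted) = 6.726538 in⁴.
Extreme fibre distance c = 2.5 in; S = I/c = 2.690615 in³.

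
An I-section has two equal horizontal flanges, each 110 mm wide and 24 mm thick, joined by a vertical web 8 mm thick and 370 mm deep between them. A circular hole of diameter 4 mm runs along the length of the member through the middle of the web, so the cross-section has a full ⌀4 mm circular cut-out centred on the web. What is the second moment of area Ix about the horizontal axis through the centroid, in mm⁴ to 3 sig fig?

Ix ≈ 2.39 × 10⁸ mm⁴

Decompose the section into non-overlapping parts with the origin at the bottom-left of its bounding rectangle.
Bottom flange: 110 × 24, A = 2 640 mm², y = 12 mm, Ī = 126 720 mm⁴.
Web: 8 × 370, A = 2 960 mm², y = 209 mm, Ī = 33 768 667 mm⁴.
Top flange: 110 × 24, A = 2 640 mm², y = 406 mm, Ī = 126 720 mm⁴.
Hole (subtracted): ⌀4, A = 12.566 mm², y = 209 mm, Ī = 12.566 mm⁴.
By symmetry the centroid is at mid-height, ȳ = 209 mm.
Transfer each piece to the horizontal axis through the centroid using Ī + A·d² with d = y − 209:
  bottom flange: d = -197 mm → contributes +102 582 480 mm⁴
  web: d = 0 mm → contributes +33 768 667 mm⁴
  top flange: d = 197 mm → contributes +102 582 480 mm⁴
  hole: d = 0 mm → contributes −12.566 mm⁴
Total I = 238 933 614 mm⁴.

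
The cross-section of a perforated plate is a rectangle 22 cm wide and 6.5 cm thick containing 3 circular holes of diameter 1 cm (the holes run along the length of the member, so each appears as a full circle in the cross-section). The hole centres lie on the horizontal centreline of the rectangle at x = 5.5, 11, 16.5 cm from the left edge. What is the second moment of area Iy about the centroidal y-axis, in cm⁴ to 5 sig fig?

Treat the section as a set of non-overlapping primitives; coordinates are from the bounding-box lower-left.
Plate: 22 × 6.5, A = 143 cm², x = 11 cm, Ī = 5767.667 cm⁴.
Hole 1 (subtracted): ⌀1, A = 0.7853982 cm², x = 5.5 cm, Ī = 0.04908739 cm⁴.
Hole 2 (subtracted): ⌀1, A = 0.7853982 cm², x = 11 cm, Ī = 0.04908739 cm⁴.
Hole 3 (subtracted): ⌀1, A = 0.7853982 cm², x = 16.5 cm, Ī = 0.04908739 cm⁴.
By symmetry the centroid is at mid-width, x̄ = 11 cm.
Transfer each piece to the centroidal y-axis using Ī + A·d² with d = x − 11:
  plate: d = 0 cm → contributes +5767.667 cm⁴
  hole 1: d = -5.5 cm → contributes −23.80738 cm⁴
  hole 2: d = 0 cm → contributes −0.04908739 cm⁴
  hole 3: d = 5.5 cm → contributes −23.80738 cm⁴
Total I = 5720.003 cm⁴.

Iy ≈ 5720.0 cm⁴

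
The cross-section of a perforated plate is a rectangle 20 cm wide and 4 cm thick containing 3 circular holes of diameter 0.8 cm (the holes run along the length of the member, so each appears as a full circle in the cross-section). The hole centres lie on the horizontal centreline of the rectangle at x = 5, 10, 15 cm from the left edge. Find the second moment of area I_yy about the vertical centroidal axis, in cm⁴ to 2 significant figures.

I_yy ≈ 2600 cm⁴

Treat the section as a set of non-overlapping primitives; coordinates are from the bounding-box lower-left.
Plate: 20 × 4, A = 80 cm², x = 10 cm, Ī = 2 667 cm⁴.
Hole 1 (subtracted): ⌀0.8, A = 0.5027 cm², x = 5 cm, Ī = 0.02011 cm⁴.
Hole 2 (subtracted): ⌀0.8, A = 0.5027 cm², x = 10 cm, Ī = 0.02011 cm⁴.
Hole 3 (subtracted): ⌀0.8, A = 0.5027 cm², x = 15 cm, Ī = 0.02011 cm⁴.
By symmetry the centroid is at mid-width, x̄ = 10 cm.
Transfer each piece to the vertical centroidal axis using Ī + A·d² with d = x − 10:
  plate: d = 0 cm → contributes +2 667 cm⁴
  hole 1: d = -5 cm → contributes −12.59 cm⁴
  hole 2: d = 0 cm → contributes −0.02011 cm⁴
  hole 3: d = 5 cm → contributes −12.59 cm⁴
Total I = 2 641 cm⁴.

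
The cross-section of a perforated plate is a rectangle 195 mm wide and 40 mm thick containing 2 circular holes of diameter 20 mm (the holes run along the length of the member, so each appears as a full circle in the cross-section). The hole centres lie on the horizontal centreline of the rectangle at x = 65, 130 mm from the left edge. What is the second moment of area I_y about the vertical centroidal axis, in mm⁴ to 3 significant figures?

Decompose the section into non-overlapping parts with the origin at the bottom-left of its bounding rectangle.
Plate: 195 × 40, A = 7 800 mm², x = 97.5 mm, Ī = 24 716 250 mm⁴.
Hole 1 (subtracted): ⌀20, A = 314.16 mm², x = 65 mm, Ī = 7 854 mm⁴.
Hole 2 (subtracted): ⌀20, A = 314.16 mm², x = 130 mm, Ī = 7 854 mm⁴.
By symmetry the centroid is at mid-width, x̄ = 97.5 mm.
Transfer each piece to the vertical centroidal axis using Ī + A·d² with d = x − 97.5:
  plate: d = 0 mm → contributes +24 716 250 mm⁴
  hole 1: d = -32.5 mm → contributes −339 685 mm⁴
  hole 2: d = 32.5 mm → contributes −339 685 mm⁴
Total I = 24 036 881 mm⁴.

I_y ≈ 2.40 × 10⁷ mm⁴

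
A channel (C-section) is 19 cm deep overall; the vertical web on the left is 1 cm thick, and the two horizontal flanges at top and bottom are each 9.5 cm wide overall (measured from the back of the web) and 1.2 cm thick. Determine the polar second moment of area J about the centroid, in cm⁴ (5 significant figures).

Break the section into simple shapes (no overlaps), measuring from the bottom-left corner of the bounding box.
Web: 1 × 19, A = 19 cm², y = 9.5 cm, Ī = 571.5833 cm⁴.
Top flange (beyond web): 8.5 × 1.2, A = 10.2 cm², y = 18.4 cm, Ī = 1.224 cm⁴.
Bottom flange (beyond web): 8.5 × 1.2, A = 10.2 cm², y = 0.6 cm, Ī = 1.224 cm⁴.
By symmetry the centroid is at mid-height, ȳ = 9.5 cm.
Transfer each piece to the centroidal x-axis using Ī + A·d² with d = y − 9.5:
  web: d = 0 cm → contributes +571.5833 cm⁴
  top flange (beyond web): d = 8.9 cm → contributes +809.166 cm⁴
  bottom flange (beyond web): d = -8.9 cm → contributes +809.166 cm⁴
Total I = 2189.915 cm⁴.
For the y-axis: x̄ = 2.959391 cm.
Repeating about the centroidal y-axis gives I_y = 346.3684 cm⁴.
Polar second moment: J = I_x + I_y = 2536.284 cm⁴.

J ≈ 2536.3 cm⁴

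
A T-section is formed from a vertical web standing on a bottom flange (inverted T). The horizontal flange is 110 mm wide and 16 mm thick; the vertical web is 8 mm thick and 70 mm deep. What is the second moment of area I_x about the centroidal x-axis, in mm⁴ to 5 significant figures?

I_x ≈ 1.0517 × 10⁶ mm⁴

Split into non-overlapping primitives; take the origin at the lower-left of the bounding box.
Flange: 110 × 16, A = 1 760 mm², y = 8 mm, Ī = 37546.67 mm⁴.
Web: 8 × 70, A = 560 mm², y = 51 mm, Ī = 228666.7 mm⁴.
Centroid: ȳ = ΣA·y / ΣA = 18.37931 mm.
Transfer each piece to the centroidal x-axis using Ī + A·d² with d = y − 18.37931:
  flange: d = -10.37931 mm → contributes +227151.6 mm⁴
  web: d = 32.62069 mm → contributes +824567.9 mm⁴
Total I = 1 051 720 mm⁴.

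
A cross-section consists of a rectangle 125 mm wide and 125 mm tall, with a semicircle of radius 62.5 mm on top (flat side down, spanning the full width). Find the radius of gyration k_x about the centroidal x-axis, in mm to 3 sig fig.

Decompose the section into non-overlapping parts with the origin at the bottom-left of its bounding rectangle.
Rectangular body: 125 × 125, A = 15 625 mm², y = 62.5 mm, Ī = 20 345 052 mm⁴.
Semicircular cap: semicircle r = 62.5, A = 6135.9 mm², y = 151.53 mm, Ī = 1 674 758 mm⁴.
Centroid: ȳ = ΣA·y / ΣA = 87.603 mm.
Transfer each piece to the centroidal x-axis using Ī + A·d² with d = y − 87.603:
  rectangular body: d = -25.103 mm → contributes +30 190 993 mm⁴
  semicircular cap: d = 63.923 mm → contributes +26 747 241 mm⁴
Total I = 56 938 234 mm⁴.
Radius of gyration: k = √(I/A) = √(56 938 234 / 21 761) = 51.152 mm.

k_x ≈ 51.2 mm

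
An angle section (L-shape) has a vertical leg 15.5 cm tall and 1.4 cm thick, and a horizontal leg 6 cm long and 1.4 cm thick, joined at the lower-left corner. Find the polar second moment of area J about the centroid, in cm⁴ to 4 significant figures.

Split into non-overlapping primitives; take the origin at the lower-left of the bounding box.
Vertical leg: 1.4 × 15.5, A = 21.7 cm², y = 7.75 cm, Ī = 434.452 cm⁴.
Horizontal leg (remainder): 4.6 × 1.4, A = 6.44 cm², y = 0.7 cm, Ī = 1.05187 cm⁴.
Centroid: ȳ = ΣA·y / ΣA = 6.13657 cm.
Transfer each piece to the centroidal x-axis using Ī + A·d² with d = y − 6.13657:
  vertical leg: d = 1.61343 cm → contributes +490.941 cm⁴
  horizontal leg (remainder): d = -5.43657 cm → contributes +191.394 cm⁴
Total I = 682.335 cm⁴.
For the y-axis: x̄ = 1.38657 cm.
Repeating about the centroidal y-axis gives I_y = 59.5957 cm⁴.
Polar second moment: J = I_x + I_y = 741.931 cm⁴.

J ≈ 741.9 cm⁴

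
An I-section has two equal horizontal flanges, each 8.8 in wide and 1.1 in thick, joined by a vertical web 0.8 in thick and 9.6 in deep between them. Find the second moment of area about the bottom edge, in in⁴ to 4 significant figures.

Decompose the section into non-overlapping parts with the origin at the bottom-left of its bounding rectangle.
Bottom flange: 8.8 × 1.1, A = 9.68 in², y = 0.55 in, Ī = 0.976067 in⁴.
Web: 0.8 × 9.6, A = 7.68 in², y = 5.9 in, Ī = 58.9824 in⁴.
Top flange: 8.8 × 1.1, A = 9.68 in², y = 11.25 in, Ī = 0.976067 in⁴.
Transfer each piece to the base of the section using Ī + A·d² with d = y − 0:
  bottom flange: d = 0.55 in → contributes +3.90427 in⁴
  web: d = 5.9 in → contributes +326.323 in⁴
  top flange: d = 11.25 in → contributes +1226.1 in⁴
Total I = 1556.33 in⁴.

I_base ≈ 1556 in⁴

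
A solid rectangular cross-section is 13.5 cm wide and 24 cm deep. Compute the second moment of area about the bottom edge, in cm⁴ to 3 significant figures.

I_base ≈ 6.22 × 10⁴ cm⁴

The section: 13.5 × 24, A = 324 cm², y = 12 cm, Ī = 15 552 cm⁴.
Transfer it to the base of the section using Ī + A·d² with d = y − 0:
  the section: d = 12 cm → contributes +62 208 cm⁴
Total I = 62 208 cm⁴.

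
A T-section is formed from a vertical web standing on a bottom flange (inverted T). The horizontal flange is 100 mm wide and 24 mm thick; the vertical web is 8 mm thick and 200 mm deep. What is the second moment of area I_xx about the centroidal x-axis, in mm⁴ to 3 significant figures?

Break the section into simple shapes (no overlaps), measuring from the bottom-left corner of the bounding box.
Flange: 100 × 24, A = 2 400 mm², y = 12 mm, Ī = 115 200 mm⁴.
Web: 8 × 200, A = 1 600 mm², y = 124 mm, Ī = 5 333 333 mm⁴.
Centroid: ȳ = ΣA·y / ΣA = 56.8 mm.
Transfer each piece to the centroidal x-axis using Ī + A·d² with d = y − 56.8:
  flange: d = -44.8 mm → contributes +4 932 096 mm⁴
  web: d = 67.2 mm → contributes +12 558 677 mm⁴
Total I = 17 490 773 mm⁴.

I_xx ≈ 1.75 × 10⁷ mm⁴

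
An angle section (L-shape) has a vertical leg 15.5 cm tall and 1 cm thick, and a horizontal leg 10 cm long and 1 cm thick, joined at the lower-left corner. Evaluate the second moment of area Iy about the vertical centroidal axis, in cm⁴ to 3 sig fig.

Iy ≈ 204 cm⁴

Break the section into simple shapes (no overlaps), measuring from the bottom-left corner of the bounding box.
Vertical leg: 1 × 15.5, A = 15.5 cm², x = 0.5 cm, Ī = 1.2917 cm⁴.
Horizontal leg (remainder): 9 × 1, A = 9 cm², x = 5.5 cm, Ī = 60.75 cm⁴.
Centroid: x̄ = ΣA·x / ΣA = 2.3367 cm.
Transfer each piece to the vertical centroidal axis using Ī + A·d² with d = x − 2.3367:
  vertical leg: d = -1.8367 cm → contributes +53.582 cm⁴
  horizontal leg (remainder): d = 3.1633 cm → contributes +150.81 cm⁴
Total I = 204.39 cm⁴.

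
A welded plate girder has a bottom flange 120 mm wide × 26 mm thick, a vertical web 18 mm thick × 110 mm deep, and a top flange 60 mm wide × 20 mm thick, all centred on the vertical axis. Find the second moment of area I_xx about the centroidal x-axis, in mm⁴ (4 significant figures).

Decompose the section into non-overlapping parts with the origin at the bottom-left of its bounding rectangle.
Bottom plate: 120 × 26, A = 3 120 mm², y = 13 mm, Ī = 175 760 mm⁴.
Web plate: 18 × 110, A = 1 980 mm², y = 81 mm, Ī = 1 996 500 mm⁴.
Top plate: 60 × 20, A = 1 200 mm², y = 146 mm, Ī = 40 000 mm⁴.
Centroid: ȳ = ΣA·y / ΣA = 59.7048 mm.
Transfer each piece to the centroidal x-axis using Ī + A·d² with d = y − 59.7048:
  bottom plate: d = -46.7048 mm → contributes +6 981 525 mm⁴
  web plate: d = 21.2952 mm → contributes +2 894 405 mm⁴
  top plate: d = 86.2952 mm → contributes +8 976 242 mm⁴
Total I = 18 852 171 mm⁴.

I_xx ≈ 1.885 × 10⁷ mm⁴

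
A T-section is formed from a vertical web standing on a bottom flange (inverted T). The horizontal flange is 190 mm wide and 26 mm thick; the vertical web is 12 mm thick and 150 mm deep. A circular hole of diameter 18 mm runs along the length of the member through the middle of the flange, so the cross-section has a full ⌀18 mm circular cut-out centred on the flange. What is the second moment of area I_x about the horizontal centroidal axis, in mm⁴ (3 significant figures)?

I_x ≈ 1.37 × 10⁷ mm⁴

Decompose the section into non-overlapping parts with the origin at the bottom-left of its bounding rectangle.
Flange: 190 × 26, A = 4 940 mm², y = 13 mm, Ī = 278 287 mm⁴.
Web: 12 × 150, A = 1 800 mm², y = 101 mm, Ī = 3 375 000 mm⁴.
Hole (subtracted): ⌀18, A = 254.47 mm², y = 13 mm, Ī = 5 153 mm⁴.
Centroid: ȳ = ΣA·y / ΣA = 37.424 mm.
Transfer each piece to the horizontal centroidal axis using Ī + A·d² with d = y − 37.424:
  flange: d = -24.424 mm → contributes +3 225 057 mm⁴
  web: d = 63.576 mm → contributes +10 650 526 mm⁴
  hole: d = -24.424 mm → contributes −156 947 mm⁴
Total I = 13 718 636 mm⁴.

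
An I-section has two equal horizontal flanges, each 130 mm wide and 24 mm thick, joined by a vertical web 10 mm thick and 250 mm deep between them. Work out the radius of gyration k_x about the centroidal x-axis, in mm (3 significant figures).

k_x ≈ 122 mm

Treat the section as a set of non-overlapping primitives; coordinates are from the bounding-box lower-left.
Bottom flange: 130 × 24, A = 3 120 mm², y = 12 mm, Ī = 149 760 mm⁴.
Web: 10 × 250, A = 2 500 mm², y = 149 mm, Ī = 13 020 833 mm⁴.
Top flange: 130 × 24, A = 3 120 mm², y = 286 mm, Ī = 149 760 mm⁴.
By symmetry the centroid is at mid-height, ȳ = 149 mm.
Transfer each piece to the centroidal x-axis using Ī + A·d² with d = y − 149:
  bottom flange: d = -137 mm → contributes +58 709 040 mm⁴
  web: d = 0 mm → contributes +13 020 833 mm⁴
  top flange: d = 137 mm → contributes +58 709 040 mm⁴
Total I = 130 438 913 mm⁴.
Radius of gyration: k = √(I/A) = √(130 438 913 / 8 740) = 122.17 mm.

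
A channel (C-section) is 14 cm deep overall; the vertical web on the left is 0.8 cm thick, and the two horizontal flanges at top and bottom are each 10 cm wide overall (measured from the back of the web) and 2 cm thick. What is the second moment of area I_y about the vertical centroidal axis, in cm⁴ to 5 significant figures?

I_y ≈ 474.83 cm⁴

Treat the section as a set of non-overlapping primitives; coordinates are from the bounding-box lower-left.
Web: 0.8 × 14, A = 11.2 cm², x = 0.4 cm, Ī = 0.5973333 cm⁴.
Top flange (beyond web): 9.2 × 2, A = 18.4 cm², x = 5.4 cm, Ī = 129.7813 cm⁴.
Bottom flange (beyond web): 9.2 × 2, A = 18.4 cm², x = 5.4 cm, Ī = 129.7813 cm⁴.
Centroid: x̄ = ΣA·x / ΣA = 4.233333 cm.
Transfer each piece to the vertical centroidal axis using Ī + A·d² with d = x − 4.233333:
  web: d = -3.833333 cm → contributes +165.1751 cm⁴
  top flange (beyond web): d = 1.166667 cm → contributes +154.8258 cm⁴
  bottom flange (beyond web): d = 1.166667 cm → contributes +154.8258 cm⁴
Total I = 474.8267 cm⁴.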